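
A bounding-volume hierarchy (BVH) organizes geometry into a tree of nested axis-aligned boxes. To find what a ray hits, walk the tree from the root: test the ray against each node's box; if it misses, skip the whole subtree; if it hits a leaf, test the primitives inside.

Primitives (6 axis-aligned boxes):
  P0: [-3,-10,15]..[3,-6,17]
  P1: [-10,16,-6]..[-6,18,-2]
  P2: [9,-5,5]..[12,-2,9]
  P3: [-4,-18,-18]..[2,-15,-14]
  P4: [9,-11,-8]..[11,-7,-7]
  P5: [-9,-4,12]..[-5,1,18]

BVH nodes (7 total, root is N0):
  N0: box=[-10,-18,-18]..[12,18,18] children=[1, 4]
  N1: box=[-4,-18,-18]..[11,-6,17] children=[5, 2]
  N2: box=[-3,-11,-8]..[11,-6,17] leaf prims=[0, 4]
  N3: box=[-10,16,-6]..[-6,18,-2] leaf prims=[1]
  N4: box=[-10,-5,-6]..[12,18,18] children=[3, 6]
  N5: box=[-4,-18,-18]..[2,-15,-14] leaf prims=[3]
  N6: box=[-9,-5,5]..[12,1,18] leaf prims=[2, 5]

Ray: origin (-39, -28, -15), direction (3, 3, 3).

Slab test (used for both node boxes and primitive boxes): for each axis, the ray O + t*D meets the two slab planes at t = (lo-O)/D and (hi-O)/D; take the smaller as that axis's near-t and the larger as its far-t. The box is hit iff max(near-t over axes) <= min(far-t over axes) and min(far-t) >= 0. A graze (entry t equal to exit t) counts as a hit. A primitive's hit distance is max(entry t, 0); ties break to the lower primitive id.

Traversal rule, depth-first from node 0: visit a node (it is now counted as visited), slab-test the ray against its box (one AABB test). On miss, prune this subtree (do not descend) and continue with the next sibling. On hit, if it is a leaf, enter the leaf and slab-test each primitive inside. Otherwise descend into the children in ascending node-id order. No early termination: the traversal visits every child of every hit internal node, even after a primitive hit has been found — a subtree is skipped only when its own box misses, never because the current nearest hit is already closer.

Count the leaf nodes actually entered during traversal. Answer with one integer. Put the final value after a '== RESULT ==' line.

Traverse from the root:
N0 x:[29/3,17] y:[10/3,46/3] z:[-1,11] -> hit [29/3,11], descend [1, 4]
  N1 x:[35/3,50/3] y:[10/3,22/3] z:[-1,32/3] -> miss, prune
  N4 x:[29/3,17] y:[23/3,46/3] z:[3,11] -> hit [29/3,11], descend [3, 6]
    N3 x:[29/3,11] y:[44/3,46/3] z:[3,13/3] -> miss, prune
    N6 x:[10,17] y:[23/3,29/3] z:[20/3,11] -> miss, prune

Visited [0, 1, 4, 3, 6]. Tests: 5 box, 0 leaf. Nearest: miss.

== RESULT ==
0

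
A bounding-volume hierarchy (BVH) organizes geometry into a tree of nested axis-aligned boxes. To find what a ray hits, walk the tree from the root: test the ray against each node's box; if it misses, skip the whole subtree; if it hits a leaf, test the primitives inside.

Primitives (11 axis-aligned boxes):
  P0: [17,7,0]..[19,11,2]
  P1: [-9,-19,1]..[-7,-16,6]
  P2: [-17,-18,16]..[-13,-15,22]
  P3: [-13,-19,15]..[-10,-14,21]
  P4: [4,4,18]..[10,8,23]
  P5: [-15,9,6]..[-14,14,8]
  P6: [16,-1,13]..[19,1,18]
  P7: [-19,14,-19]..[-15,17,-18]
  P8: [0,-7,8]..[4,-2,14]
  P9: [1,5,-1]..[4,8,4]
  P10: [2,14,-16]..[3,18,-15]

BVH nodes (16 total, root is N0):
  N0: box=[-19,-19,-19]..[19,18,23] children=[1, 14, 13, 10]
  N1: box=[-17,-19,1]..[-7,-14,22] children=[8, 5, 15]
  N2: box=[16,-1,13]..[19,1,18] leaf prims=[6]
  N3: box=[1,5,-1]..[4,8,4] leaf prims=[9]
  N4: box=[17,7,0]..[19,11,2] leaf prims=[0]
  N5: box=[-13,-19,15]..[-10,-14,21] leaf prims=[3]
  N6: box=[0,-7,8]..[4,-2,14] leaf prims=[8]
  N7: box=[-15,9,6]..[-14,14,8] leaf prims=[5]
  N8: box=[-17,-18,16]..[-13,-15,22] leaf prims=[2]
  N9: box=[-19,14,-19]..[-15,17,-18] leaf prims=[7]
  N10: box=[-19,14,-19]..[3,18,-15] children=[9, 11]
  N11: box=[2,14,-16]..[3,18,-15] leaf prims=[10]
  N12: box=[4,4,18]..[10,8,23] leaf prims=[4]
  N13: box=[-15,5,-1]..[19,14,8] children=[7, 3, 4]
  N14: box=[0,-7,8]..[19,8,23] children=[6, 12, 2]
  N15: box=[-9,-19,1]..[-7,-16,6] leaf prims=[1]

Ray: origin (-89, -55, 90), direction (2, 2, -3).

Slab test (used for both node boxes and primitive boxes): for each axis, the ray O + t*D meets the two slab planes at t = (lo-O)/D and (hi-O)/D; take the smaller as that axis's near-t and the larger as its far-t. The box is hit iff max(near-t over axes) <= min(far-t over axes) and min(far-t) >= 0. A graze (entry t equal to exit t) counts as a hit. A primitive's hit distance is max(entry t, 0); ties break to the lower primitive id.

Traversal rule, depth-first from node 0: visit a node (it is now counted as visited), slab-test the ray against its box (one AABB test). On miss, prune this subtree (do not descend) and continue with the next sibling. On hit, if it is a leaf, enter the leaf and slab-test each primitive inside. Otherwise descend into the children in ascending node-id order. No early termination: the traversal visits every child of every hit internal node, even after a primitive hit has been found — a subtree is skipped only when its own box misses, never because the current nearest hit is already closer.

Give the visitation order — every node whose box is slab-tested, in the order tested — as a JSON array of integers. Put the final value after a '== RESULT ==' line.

Walk:
N0 x:[35,54] y:[18,73/2] z:[67/3,109/3] -> hit [35,109/3], descend [1, 10, 13, 14]
  N1 x:[36,41] y:[18,41/2] z:[68/3,89/3] -> miss, prune
  N10 x:[35,46] y:[69/2,73/2] z:[35,109/3] -> hit [35,109/3], descend [9, 11]
    N9 x:[35,37] y:[69/2,36] z:[36,109/3] -> hit [36,36] leaf, test {P7@t=36}
    N11 x:[91/2,46] y:[69/2,73/2] z:[35,106/3] -> miss, prune
  N13 x:[37,54] y:[30,69/2] z:[82/3,91/3] -> miss, prune
  N14 x:[89/2,54] y:[24,63/2] z:[67/3,82/3] -> miss, prune

7 AABB tests over nodes [0, 1, 10, 9, 11, 13, 14]; 1 leaf entered; closest P7.

== RESULT ==
[0, 1, 10, 9, 11, 13, 14]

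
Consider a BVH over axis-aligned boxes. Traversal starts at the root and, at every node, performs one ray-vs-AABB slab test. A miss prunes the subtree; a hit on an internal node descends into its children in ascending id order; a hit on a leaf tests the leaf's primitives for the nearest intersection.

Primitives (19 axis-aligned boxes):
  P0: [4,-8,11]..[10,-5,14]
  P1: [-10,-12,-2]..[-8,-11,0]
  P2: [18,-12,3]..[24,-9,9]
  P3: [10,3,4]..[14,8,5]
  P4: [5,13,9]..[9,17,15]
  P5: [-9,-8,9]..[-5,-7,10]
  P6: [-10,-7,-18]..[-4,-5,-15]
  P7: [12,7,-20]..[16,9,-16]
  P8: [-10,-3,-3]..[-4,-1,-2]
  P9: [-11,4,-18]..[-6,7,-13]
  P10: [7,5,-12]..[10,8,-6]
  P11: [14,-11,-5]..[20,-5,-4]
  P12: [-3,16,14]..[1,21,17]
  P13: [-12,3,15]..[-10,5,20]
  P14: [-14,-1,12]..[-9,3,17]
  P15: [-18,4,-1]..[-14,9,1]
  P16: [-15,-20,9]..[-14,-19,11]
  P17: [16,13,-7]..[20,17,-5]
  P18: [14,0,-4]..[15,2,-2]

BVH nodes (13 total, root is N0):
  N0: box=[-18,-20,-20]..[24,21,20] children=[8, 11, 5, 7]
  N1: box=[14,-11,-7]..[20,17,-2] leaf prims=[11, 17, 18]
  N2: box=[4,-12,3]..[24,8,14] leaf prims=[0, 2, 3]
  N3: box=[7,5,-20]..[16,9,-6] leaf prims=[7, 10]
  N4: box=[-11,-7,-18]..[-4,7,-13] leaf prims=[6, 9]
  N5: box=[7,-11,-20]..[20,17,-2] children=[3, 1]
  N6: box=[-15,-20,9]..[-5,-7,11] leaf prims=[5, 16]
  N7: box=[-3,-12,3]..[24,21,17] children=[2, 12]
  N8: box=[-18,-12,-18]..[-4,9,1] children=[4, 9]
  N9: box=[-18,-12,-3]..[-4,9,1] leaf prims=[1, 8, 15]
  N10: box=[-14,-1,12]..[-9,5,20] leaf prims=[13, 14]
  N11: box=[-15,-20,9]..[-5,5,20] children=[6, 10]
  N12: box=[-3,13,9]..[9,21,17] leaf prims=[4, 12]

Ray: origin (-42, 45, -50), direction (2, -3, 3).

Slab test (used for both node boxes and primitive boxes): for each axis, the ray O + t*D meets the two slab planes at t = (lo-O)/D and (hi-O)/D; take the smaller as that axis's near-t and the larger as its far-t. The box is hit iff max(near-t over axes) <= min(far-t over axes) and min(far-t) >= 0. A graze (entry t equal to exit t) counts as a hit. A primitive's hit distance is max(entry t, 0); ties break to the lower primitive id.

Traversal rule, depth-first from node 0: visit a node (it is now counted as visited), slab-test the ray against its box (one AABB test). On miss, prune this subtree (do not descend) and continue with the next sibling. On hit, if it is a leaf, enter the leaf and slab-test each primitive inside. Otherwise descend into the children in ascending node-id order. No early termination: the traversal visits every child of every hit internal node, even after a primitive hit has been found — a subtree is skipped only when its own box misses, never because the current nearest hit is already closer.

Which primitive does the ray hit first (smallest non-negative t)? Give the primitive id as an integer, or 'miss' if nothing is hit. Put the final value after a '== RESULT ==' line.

Traverse from the root:
N0 x:[12,33] y:[8,65/3] z:[10,70/3] -> hit [12,65/3], descend [5, 7, 8, 11]
  N5 x:[49/2,31] y:[28/3,56/3] z:[10,16] -> miss, prune
  N7 x:[39/2,33] y:[8,19] z:[53/3,67/3] -> miss, prune
  N8 x:[12,19] y:[12,19] z:[32/3,17] -> hit [12,17], descend [4, 9]
    N4 x:[31/2,19] y:[38/3,52/3] z:[32/3,37/3] -> miss, prune
    N9 x:[12,19] y:[12,19] z:[47/3,17] -> hit [47/3,17] leaf, test {P1(miss), P8@t=16, P15(miss)}
  N11 x:[27/2,37/2] y:[40/3,65/3] z:[59/3,70/3] -> miss, prune

order=[0, 5, 7, 8, 4, 9, 11]  |boxes|=7  |leaves|=1  hit=P8

== RESULT ==
8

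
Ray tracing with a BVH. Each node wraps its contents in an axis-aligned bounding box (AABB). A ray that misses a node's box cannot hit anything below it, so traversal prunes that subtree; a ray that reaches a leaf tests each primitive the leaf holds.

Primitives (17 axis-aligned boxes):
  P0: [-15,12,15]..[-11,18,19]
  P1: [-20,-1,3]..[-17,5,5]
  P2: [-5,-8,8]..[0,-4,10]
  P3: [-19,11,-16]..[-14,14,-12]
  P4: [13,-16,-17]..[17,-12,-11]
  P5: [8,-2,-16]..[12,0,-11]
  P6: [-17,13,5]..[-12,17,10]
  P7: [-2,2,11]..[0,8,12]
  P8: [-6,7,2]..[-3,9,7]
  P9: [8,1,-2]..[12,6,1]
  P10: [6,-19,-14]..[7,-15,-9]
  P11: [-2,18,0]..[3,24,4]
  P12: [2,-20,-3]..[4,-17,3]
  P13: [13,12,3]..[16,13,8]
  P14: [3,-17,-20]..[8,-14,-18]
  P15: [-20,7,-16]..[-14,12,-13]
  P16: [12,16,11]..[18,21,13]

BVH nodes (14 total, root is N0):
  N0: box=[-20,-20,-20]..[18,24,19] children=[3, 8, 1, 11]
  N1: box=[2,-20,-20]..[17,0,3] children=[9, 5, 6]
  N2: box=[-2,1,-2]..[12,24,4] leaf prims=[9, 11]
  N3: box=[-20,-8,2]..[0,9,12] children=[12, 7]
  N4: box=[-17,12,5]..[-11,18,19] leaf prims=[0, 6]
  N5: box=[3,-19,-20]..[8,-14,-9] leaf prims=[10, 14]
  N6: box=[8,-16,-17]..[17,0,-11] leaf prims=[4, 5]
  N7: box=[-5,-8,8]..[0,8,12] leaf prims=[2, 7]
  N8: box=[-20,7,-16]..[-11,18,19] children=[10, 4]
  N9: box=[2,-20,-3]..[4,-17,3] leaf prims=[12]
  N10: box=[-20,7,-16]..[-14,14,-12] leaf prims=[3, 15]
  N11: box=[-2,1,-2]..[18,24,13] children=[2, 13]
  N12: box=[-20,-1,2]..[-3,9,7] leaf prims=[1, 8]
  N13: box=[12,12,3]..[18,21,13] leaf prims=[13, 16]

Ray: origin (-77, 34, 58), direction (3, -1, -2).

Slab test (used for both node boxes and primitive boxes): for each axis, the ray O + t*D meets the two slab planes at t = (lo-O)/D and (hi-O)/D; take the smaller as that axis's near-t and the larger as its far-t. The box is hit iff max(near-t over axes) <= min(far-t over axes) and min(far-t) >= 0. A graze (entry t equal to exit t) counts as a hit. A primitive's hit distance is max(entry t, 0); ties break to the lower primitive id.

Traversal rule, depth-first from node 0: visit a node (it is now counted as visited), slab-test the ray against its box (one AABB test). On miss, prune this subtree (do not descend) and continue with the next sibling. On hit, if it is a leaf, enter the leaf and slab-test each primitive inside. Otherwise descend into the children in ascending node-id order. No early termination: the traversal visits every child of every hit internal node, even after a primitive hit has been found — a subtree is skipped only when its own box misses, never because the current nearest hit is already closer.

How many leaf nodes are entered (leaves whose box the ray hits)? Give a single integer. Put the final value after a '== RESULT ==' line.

Walk:
N0 x:[19,95/3] y:[10,54] z:[39/2,39] -> hit [39/2,95/3], descend [1, 3, 8, 11]
  N1 x:[79/3,94/3] y:[34,54] z:[55/2,39] -> miss, prune
  N3 x:[19,77/3] y:[25,42] z:[23,28] -> hit [25,77/3], descend [7, 12]
    N7 x:[24,77/3] y:[26,42] z:[23,25] -> miss, prune
    N12 x:[19,74/3] y:[25,35] z:[51/2,28] -> miss, prune
  N8 x:[19,22] y:[16,27] z:[39/2,37] -> hit [39/2,22], descend [4, 10]
    N4 x:[20,22] y:[16,22] z:[39/2,53/2] -> hit [20,22] leaf, test {P0@t=62/3, P6(miss)}
    N10 x:[19,21] y:[20,27] z:[35,37] -> miss, prune
  N11 x:[25,95/3] y:[10,33] z:[45/2,30] -> hit [25,30], descend [2, 13]
    N2 x:[25,89/3] y:[10,33] z:[27,30] -> hit [27,89/3] leaf, test {P9@t=57/2, P11(miss)}
    N13 x:[89/3,95/3] y:[13,22] z:[45/2,55/2] -> miss, prune

Summary -> nodes [0, 1, 3, 7, 12, 8, 4, 10, 11, 2, 13]; box-tests=11; leaf-entries=2; first=P0

== RESULT ==
2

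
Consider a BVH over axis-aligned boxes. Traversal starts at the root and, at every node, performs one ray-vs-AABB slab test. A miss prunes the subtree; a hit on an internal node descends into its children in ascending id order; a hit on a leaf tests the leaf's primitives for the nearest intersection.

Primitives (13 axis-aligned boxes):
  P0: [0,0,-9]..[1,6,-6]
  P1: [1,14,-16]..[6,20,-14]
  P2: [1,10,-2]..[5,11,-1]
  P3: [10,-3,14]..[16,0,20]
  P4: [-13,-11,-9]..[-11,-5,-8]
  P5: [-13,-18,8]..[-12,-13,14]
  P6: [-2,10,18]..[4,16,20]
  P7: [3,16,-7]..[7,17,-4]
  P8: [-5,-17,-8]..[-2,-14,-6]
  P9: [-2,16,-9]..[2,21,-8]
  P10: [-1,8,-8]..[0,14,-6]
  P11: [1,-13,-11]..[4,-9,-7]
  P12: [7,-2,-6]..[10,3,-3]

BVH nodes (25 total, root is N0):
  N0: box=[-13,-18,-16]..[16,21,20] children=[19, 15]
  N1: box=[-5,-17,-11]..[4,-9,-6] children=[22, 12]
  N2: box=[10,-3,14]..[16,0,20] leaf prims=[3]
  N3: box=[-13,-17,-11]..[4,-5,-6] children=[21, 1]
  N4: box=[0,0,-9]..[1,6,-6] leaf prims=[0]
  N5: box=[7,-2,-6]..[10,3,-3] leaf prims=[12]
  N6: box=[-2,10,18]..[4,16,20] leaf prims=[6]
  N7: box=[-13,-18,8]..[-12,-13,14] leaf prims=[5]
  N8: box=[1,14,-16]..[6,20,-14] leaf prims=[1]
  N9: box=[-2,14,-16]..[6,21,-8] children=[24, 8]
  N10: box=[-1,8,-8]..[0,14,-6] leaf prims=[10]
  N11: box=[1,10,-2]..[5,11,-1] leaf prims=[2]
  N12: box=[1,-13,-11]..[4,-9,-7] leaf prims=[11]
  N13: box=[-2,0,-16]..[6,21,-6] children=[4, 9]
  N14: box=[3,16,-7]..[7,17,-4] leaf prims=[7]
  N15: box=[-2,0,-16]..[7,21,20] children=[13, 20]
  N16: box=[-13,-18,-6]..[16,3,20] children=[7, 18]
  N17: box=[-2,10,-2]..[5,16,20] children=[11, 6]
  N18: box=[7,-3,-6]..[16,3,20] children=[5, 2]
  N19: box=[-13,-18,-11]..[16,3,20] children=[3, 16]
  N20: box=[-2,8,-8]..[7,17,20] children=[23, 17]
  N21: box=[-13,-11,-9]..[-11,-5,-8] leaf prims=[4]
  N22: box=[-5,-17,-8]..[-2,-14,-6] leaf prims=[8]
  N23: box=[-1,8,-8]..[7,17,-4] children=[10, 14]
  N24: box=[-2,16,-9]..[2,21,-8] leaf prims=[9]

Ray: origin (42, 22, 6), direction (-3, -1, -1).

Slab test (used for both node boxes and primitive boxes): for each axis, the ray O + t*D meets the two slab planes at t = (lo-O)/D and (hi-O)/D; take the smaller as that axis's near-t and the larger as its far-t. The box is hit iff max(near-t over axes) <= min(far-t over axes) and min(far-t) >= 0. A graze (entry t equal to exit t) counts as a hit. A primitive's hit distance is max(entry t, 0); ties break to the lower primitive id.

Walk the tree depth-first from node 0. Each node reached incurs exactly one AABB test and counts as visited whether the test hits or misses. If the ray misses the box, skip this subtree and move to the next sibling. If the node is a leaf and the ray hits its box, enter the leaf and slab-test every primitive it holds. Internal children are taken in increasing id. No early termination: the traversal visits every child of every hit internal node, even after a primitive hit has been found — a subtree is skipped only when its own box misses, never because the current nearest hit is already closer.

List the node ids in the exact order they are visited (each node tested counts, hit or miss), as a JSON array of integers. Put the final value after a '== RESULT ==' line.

Walk:
N0 x:[26/3,55/3] y:[1,40] z:[-14,22] -> hit [26/3,55/3], descend [15, 19]
  N15 x:[35/3,44/3] y:[1,22] z:[-14,22] -> hit [35/3,44/3], descend [13, 20]
    N13 x:[12,44/3] y:[1,22] z:[12,22] -> hit [12,44/3], descend [4, 9]
      N4 x:[41/3,14] y:[16,22] z:[12,15] -> miss, prune
      N9 x:[12,44/3] y:[1,8] z:[14,22] -> miss, prune
    N20 x:[35/3,44/3] y:[5,14] z:[-14,14] -> hit [35/3,14], descend [17, 23]
      N17 x:[37/3,44/3] y:[6,12] z:[-14,8] -> miss, prune
      N23 x:[35/3,43/3] y:[5,14] z:[10,14] -> hit [35/3,14], descend [10, 14]
        N10 x:[14,43/3] y:[8,14] z:[12,14] -> hit [14,14] leaf, test {P10@t=14}
        N14 x:[35/3,13] y:[5,6] z:[10,13] -> miss, prune
  N19 x:[26/3,55/3] y:[19,40] z:[-14,17] -> miss, prune

11 AABB tests over nodes [0, 15, 13, 4, 9, 20, 17, 23, 10, 14, 19]; 1 leaf entered; closest P10.

== RESULT ==
[0, 15, 13, 4, 9, 20, 17, 23, 10, 14, 19]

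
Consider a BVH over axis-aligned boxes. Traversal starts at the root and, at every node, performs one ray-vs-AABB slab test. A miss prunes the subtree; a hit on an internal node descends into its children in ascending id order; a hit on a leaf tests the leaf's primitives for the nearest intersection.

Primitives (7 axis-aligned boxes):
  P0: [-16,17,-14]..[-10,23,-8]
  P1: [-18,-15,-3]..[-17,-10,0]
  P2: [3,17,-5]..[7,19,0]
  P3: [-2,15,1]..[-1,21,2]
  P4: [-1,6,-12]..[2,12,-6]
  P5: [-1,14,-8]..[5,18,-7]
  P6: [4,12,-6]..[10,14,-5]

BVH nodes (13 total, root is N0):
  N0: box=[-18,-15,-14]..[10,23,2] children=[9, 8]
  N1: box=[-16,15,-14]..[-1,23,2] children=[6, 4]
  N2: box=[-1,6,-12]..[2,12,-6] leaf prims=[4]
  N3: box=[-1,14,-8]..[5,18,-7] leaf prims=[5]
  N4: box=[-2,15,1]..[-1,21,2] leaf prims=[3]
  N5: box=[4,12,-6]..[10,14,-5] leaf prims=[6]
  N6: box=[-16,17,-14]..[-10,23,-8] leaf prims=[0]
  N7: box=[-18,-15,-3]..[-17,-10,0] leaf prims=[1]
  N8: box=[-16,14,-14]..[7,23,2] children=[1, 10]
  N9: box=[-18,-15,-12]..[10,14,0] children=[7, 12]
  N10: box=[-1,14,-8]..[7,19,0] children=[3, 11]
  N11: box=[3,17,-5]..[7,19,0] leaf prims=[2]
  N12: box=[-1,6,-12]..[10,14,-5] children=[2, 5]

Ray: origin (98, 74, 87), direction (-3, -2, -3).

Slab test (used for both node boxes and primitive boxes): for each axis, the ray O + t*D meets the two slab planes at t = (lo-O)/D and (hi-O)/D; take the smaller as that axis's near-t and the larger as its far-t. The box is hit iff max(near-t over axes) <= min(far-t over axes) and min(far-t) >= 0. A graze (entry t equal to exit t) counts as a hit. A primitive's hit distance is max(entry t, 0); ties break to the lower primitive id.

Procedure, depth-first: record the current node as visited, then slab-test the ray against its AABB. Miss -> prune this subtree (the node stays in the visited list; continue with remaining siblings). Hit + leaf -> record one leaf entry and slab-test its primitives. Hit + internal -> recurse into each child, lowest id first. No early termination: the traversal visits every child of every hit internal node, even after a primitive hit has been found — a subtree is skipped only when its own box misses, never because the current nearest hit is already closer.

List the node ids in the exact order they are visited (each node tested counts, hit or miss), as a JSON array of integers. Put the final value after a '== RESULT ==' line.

Traverse from the root:
N0 x:[88/3,116/3] y:[51/2,89/2] z:[85/3,101/3] -> hit [88/3,101/3], descend [8, 9]
  N8 x:[91/3,38] y:[51/2,30] z:[85/3,101/3] -> miss, prune
  N9 x:[88/3,116/3] y:[30,89/2] z:[29,33] -> hit [30,33], descend [7, 12]
    N7 x:[115/3,116/3] y:[42,89/2] z:[29,30] -> miss, prune
    N12 x:[88/3,33] y:[30,34] z:[92/3,33] -> hit [92/3,33], descend [2, 5]
      N2 x:[32,33] y:[31,34] z:[31,33] -> hit [32,33] leaf, test {P4@t=32}
      N5 x:[88/3,94/3] y:[30,31] z:[92/3,31] -> hit [92/3,31] leaf, test {P6@t=92/3}

7 AABB tests over nodes [0, 8, 9, 7, 12, 2, 5]; 2 leaves entered; closest P6.

== RESULT ==
[0, 8, 9, 7, 12, 2, 5]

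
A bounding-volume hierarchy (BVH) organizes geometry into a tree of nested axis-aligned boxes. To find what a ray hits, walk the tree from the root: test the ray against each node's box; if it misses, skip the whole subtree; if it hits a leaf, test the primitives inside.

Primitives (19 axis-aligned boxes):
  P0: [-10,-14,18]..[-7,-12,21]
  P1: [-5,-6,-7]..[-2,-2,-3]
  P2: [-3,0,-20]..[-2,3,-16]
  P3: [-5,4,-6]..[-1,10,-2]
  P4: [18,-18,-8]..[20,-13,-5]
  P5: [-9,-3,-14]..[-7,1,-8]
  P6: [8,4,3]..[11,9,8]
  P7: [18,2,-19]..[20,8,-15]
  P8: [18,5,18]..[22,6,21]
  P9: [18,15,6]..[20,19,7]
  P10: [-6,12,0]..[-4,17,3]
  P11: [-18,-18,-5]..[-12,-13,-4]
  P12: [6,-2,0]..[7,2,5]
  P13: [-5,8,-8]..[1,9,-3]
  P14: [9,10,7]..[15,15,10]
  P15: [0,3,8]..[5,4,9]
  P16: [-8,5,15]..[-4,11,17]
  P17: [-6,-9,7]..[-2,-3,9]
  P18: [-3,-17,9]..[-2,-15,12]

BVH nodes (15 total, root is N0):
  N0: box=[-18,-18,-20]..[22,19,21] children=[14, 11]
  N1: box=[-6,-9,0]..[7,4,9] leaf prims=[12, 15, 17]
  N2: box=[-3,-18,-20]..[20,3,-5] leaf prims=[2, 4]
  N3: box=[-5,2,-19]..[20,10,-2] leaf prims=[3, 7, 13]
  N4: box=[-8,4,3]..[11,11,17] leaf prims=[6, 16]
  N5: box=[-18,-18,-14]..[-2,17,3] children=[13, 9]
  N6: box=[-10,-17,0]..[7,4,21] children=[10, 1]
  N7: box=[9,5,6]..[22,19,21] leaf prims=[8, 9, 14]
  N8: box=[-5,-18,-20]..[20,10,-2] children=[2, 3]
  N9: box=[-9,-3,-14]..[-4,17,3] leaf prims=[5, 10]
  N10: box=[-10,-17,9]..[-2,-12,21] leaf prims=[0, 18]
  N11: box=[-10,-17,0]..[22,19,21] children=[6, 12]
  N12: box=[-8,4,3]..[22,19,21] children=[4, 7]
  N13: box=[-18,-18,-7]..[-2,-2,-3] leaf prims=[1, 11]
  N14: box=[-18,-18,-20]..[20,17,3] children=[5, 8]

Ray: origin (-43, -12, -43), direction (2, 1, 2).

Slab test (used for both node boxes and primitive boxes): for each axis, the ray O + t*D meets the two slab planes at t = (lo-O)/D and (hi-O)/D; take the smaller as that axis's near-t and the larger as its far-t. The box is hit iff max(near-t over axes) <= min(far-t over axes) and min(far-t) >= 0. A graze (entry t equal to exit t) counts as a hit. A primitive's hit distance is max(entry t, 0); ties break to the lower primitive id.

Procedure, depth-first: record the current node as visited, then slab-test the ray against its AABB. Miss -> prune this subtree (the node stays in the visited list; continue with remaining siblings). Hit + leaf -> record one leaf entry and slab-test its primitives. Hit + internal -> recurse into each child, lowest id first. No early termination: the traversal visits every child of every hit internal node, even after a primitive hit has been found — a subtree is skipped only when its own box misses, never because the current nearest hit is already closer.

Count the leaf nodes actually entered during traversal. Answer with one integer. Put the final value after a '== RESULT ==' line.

Traverse from the root:
N0 x:[25/2,65/2] y:[-6,31] z:[23/2,32] -> hit [25/2,31], descend [11, 14]
  N11 x:[33/2,65/2] y:[-5,31] z:[43/2,32] -> hit [43/2,31], descend [6, 12]
    N6 x:[33/2,25] y:[-5,16] z:[43/2,32] -> miss, prune
    N12 x:[35/2,65/2] y:[16,31] z:[23,32] -> hit [23,31], descend [4, 7]
      N4 x:[35/2,27] y:[16,23] z:[23,30] -> hit [23,23] leaf, test {P6(miss), P16(miss)}
      N7 x:[26,65/2] y:[17,31] z:[49/2,32] -> hit [26,31] leaf, test {P8(miss), P9(miss), P14@t=26}
  N14 x:[25/2,63/2] y:[-6,29] z:[23/2,23] -> hit [25/2,23], descend [5, 8]
    N5 x:[25/2,41/2] y:[-6,29] z:[29/2,23] -> hit [29/2,41/2], descend [9, 13]
      N9 x:[17,39/2] y:[9,29] z:[29/2,23] -> hit [17,39/2] leaf, test {P5(miss), P10(miss)}
      N13 x:[25/2,41/2] y:[-6,10] z:[18,20] -> miss, prune
    N8 x:[19,63/2] y:[-6,22] z:[23/2,41/2] -> hit [19,41/2], descend [2, 3]
      N2 x:[20,63/2] y:[-6,15] z:[23/2,19] -> miss, prune
      N3 x:[19,63/2] y:[14,22] z:[12,41/2] -> hit [19,41/2] leaf, test {P3@t=19, P7(miss), P13@t=20}

order=[0, 11, 6, 12, 4, 7, 14, 5, 9, 13, 8, 2, 3]  |boxes|=13  |leaves|=4  hit=P3

== RESULT ==
4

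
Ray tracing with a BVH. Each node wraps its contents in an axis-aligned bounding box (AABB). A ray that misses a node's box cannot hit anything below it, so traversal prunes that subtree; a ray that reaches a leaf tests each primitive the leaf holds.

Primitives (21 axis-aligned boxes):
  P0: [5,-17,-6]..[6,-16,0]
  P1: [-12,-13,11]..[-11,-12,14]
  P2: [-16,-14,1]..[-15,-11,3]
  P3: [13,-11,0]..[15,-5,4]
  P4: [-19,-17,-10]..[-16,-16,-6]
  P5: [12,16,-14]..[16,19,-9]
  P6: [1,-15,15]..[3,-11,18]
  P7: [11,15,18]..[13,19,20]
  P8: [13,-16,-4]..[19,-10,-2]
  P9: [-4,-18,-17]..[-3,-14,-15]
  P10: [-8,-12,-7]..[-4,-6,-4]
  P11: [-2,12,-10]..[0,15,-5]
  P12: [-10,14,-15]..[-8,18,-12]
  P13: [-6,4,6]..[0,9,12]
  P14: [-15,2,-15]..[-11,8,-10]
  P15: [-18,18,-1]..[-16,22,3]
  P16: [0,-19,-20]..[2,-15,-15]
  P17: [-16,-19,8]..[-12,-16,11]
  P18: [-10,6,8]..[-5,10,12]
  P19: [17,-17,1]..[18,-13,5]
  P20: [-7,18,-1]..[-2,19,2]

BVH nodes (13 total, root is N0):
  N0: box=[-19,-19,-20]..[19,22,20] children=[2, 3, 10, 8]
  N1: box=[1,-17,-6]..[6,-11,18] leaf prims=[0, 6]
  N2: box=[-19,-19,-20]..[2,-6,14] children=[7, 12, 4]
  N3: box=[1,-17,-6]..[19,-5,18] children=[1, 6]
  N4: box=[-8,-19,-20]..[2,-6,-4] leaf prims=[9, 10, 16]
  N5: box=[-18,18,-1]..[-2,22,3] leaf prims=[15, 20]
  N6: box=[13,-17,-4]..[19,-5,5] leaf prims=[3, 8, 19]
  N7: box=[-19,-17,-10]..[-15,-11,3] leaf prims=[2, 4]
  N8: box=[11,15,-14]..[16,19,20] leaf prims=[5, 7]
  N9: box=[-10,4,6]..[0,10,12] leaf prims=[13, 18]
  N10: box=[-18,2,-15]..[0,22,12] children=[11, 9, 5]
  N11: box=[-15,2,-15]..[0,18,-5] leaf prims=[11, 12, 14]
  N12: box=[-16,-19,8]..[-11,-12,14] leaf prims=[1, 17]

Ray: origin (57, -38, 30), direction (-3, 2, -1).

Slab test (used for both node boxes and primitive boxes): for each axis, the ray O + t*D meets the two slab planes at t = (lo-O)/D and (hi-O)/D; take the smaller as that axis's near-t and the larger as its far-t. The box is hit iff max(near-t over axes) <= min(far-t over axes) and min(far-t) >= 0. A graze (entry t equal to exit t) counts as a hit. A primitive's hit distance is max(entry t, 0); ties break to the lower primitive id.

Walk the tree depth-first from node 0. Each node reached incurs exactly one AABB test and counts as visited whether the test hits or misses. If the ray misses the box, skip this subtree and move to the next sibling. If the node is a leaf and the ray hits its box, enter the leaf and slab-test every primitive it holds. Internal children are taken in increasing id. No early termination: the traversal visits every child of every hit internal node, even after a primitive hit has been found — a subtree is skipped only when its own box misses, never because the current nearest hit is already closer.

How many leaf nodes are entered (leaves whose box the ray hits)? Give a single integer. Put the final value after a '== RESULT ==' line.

Traverse from the root:
N0 x:[38/3,76/3] y:[19/2,30] z:[10,50] -> hit [38/3,76/3], descend [2, 3, 8, 10]
  N2 x:[55/3,76/3] y:[19/2,16] z:[16,50] -> miss, prune
  N3 x:[38/3,56/3] y:[21/2,33/2] z:[12,36] -> hit [38/3,33/2], descend [1, 6]
    N1 x:[17,56/3] y:[21/2,27/2] z:[12,36] -> miss, prune
    N6 x:[38/3,44/3] y:[21/2,33/2] z:[25,34] -> miss, prune
  N8 x:[41/3,46/3] y:[53/2,57/2] z:[10,44] -> miss, prune
  N10 x:[19,25] y:[20,30] z:[18,45] -> hit [20,25], descend [5, 9, 11]
    N5 x:[59/3,25] y:[28,30] z:[27,31] -> miss, prune
    N9 x:[19,67/3] y:[21,24] z:[18,24] -> hit [21,67/3] leaf, test {P13@t=21, P18@t=22}
    N11 x:[19,24] y:[20,28] z:[35,45] -> miss, prune

10 AABB tests over nodes [0, 2, 3, 1, 6, 8, 10, 5, 9, 11]; 1 leaf entered; closest P13.

== RESULT ==
1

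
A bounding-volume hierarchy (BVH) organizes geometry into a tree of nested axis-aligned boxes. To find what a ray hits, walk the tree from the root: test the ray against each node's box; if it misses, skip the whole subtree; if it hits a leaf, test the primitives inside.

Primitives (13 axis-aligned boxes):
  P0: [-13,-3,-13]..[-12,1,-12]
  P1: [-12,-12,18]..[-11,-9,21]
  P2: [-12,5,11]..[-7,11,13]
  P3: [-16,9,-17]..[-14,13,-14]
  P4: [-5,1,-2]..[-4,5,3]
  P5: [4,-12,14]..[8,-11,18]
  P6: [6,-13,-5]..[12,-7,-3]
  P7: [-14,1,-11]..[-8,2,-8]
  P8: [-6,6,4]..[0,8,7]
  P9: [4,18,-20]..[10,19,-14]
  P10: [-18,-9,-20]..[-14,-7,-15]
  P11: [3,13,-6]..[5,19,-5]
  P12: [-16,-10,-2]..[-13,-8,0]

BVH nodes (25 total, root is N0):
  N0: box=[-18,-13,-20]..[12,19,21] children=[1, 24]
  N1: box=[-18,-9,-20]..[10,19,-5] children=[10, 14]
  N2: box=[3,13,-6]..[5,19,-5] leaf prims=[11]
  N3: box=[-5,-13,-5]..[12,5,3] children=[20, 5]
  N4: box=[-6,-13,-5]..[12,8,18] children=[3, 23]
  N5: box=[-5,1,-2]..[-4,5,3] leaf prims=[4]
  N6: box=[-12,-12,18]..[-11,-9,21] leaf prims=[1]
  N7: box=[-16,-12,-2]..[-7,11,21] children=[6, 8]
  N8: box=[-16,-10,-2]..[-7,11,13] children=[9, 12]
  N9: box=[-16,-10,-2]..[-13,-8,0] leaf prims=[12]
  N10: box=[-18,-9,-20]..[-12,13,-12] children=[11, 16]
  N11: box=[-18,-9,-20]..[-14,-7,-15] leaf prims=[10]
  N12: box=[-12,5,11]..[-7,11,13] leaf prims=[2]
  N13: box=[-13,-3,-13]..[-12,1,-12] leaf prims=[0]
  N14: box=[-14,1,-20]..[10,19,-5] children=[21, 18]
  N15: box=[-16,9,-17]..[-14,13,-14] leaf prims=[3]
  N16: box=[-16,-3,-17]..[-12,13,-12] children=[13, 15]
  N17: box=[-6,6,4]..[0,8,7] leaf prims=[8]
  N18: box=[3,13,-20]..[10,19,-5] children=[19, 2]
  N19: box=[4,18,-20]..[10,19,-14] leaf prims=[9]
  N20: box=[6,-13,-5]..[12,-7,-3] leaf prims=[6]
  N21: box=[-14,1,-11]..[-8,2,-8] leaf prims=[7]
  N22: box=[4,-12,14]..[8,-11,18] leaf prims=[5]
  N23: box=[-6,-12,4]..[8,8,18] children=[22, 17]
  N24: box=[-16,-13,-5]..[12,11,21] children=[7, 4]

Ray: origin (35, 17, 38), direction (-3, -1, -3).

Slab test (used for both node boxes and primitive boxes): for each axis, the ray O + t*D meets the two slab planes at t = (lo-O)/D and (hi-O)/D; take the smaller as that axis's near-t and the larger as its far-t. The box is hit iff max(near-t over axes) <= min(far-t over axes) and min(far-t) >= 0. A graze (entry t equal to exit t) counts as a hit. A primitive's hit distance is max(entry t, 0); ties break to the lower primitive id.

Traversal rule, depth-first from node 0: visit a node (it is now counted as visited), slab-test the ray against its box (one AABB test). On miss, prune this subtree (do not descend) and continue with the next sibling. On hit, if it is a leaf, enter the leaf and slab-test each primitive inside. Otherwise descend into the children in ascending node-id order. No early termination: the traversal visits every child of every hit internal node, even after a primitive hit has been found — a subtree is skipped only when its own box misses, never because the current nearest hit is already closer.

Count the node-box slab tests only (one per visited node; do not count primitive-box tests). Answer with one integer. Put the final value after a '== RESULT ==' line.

Trace the traversal:
N0 x:[23/3,53/3] y:[-2,30] z:[17/3,58/3] -> hit [23/3,53/3], descend [1, 24]
  N1 x:[25/3,53/3] y:[-2,26] z:[43/3,58/3] -> hit [43/3,53/3], descend [10, 14]
    N10 x:[47/3,53/3] y:[4,26] z:[50/3,58/3] -> hit [50/3,53/3], descend [11, 16]
      N11 x:[49/3,53/3] y:[24,26] z:[53/3,58/3] -> miss, prune
      N16 x:[47/3,17] y:[4,20] z:[50/3,55/3] -> hit [50/3,17], descend [13, 15]
        N13 x:[47/3,16] y:[16,20] z:[50/3,17] -> miss, prune
        N15 x:[49/3,17] y:[4,8] z:[52/3,55/3] -> miss, prune
    N14 x:[25/3,49/3] y:[-2,16] z:[43/3,58/3] -> hit [43/3,16], descend [18, 21]
      N18 x:[25/3,32/3] y:[-2,4] z:[43/3,58/3] -> miss, prune
      N21 x:[43/3,49/3] y:[15,16] z:[46/3,49/3] -> hit [46/3,16] leaf, test {P7@t=46/3}
  N24 x:[23/3,17] y:[6,30] z:[17/3,43/3] -> hit [23/3,43/3], descend [4, 7]
    N4 x:[23/3,41/3] y:[9,30] z:[20/3,43/3] -> hit [9,41/3], descend [3, 23]
      N3 x:[23/3,40/3] y:[12,30] z:[35/3,43/3] -> hit [12,40/3], descend [5, 20]
        N5 x:[13,40/3] y:[12,16] z:[35/3,40/3] -> hit [13,40/3] leaf, test {P4@t=13}
        N20 x:[23/3,29/3] y:[24,30] z:[41/3,43/3] -> miss, prune
      N23 x:[9,41/3] y:[9,29] z:[20/3,34/3] -> hit [9,34/3], descend [17, 22]
        N17 x:[35/3,41/3] y:[9,11] z:[31/3,34/3] -> miss, prune
        N22 x:[9,31/3] y:[28,29] z:[20/3,8] -> miss, prune
    N7 x:[14,17] y:[6,29] z:[17/3,40/3] -> miss, prune

Summary -> nodes [0, 1, 10, 11, 16, 13, 15, 14, 18, 21, 24, 4, 3, 5, 20, 23, 17, 22, 7]; box-tests=19; leaf-entries=2; first=P4

== RESULT ==
19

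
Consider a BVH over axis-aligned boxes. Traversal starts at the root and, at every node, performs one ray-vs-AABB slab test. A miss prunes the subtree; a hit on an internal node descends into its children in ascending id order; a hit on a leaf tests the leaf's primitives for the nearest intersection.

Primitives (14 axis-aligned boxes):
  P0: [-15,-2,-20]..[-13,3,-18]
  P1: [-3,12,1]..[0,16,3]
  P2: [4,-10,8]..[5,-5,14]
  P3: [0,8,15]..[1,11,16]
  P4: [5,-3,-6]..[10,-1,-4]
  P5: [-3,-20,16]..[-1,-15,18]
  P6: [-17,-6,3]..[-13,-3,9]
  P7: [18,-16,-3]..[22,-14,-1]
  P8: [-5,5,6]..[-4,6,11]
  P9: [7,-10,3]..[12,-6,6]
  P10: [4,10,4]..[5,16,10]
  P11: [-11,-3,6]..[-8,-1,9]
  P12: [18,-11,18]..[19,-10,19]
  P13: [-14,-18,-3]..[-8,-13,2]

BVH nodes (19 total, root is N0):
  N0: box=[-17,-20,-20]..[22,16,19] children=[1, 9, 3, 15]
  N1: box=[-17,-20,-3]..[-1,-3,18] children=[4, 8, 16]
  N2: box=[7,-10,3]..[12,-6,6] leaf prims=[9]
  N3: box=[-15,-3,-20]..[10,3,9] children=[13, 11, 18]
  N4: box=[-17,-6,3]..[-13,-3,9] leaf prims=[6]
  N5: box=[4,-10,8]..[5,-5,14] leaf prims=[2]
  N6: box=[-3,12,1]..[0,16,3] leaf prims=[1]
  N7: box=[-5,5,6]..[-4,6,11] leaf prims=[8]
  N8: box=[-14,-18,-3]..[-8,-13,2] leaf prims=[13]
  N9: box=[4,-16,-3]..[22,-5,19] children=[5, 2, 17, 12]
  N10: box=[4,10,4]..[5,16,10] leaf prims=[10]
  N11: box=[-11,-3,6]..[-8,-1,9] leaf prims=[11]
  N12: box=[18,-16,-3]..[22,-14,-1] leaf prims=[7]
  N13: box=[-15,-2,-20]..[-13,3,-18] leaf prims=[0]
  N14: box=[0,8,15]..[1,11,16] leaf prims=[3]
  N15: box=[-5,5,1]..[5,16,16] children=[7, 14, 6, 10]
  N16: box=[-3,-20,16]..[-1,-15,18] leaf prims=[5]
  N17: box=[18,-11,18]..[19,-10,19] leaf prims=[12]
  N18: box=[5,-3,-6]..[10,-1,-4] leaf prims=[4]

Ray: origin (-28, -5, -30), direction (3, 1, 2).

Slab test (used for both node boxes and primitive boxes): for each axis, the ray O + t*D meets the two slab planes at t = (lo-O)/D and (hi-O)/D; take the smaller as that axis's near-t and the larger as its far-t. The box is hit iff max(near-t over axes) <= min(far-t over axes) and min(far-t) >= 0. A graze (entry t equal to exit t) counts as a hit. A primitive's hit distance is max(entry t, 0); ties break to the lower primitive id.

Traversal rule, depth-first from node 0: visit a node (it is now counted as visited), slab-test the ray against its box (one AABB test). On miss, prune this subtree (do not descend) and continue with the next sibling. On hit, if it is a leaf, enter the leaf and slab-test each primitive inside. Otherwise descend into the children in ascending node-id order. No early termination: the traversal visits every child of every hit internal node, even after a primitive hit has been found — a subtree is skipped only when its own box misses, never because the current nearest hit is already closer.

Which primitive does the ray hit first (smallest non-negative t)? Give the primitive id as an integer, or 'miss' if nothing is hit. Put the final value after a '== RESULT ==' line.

Trace the traversal:
N0 x:[11/3,50/3] y:[-15,21] z:[5,49/2] -> hit [5,50/3], descend [1, 3, 9, 15]
  N1 x:[11/3,9] y:[-15,2] z:[27/2,24] -> miss, prune
  N3 x:[13/3,38/3] y:[2,8] z:[5,39/2] -> hit [5,8], descend [11, 13, 18]
    N11 x:[17/3,20/3] y:[2,4] z:[18,39/2] -> miss, prune
    N13 x:[13/3,5] y:[3,8] z:[5,6] -> hit [5,5] leaf, test {P0@t=5}
    N18 x:[11,38/3] y:[2,4] z:[12,13] -> miss, prune
  N9 x:[32/3,50/3] y:[-11,0] z:[27/2,49/2] -> miss, prune
  N15 x:[23/3,11] y:[10,21] z:[31/2,23] -> miss, prune

order=[0, 1, 3, 11, 13, 18, 9, 15]  |boxes|=8  |leaves|=1  hit=P0

== RESULT ==
0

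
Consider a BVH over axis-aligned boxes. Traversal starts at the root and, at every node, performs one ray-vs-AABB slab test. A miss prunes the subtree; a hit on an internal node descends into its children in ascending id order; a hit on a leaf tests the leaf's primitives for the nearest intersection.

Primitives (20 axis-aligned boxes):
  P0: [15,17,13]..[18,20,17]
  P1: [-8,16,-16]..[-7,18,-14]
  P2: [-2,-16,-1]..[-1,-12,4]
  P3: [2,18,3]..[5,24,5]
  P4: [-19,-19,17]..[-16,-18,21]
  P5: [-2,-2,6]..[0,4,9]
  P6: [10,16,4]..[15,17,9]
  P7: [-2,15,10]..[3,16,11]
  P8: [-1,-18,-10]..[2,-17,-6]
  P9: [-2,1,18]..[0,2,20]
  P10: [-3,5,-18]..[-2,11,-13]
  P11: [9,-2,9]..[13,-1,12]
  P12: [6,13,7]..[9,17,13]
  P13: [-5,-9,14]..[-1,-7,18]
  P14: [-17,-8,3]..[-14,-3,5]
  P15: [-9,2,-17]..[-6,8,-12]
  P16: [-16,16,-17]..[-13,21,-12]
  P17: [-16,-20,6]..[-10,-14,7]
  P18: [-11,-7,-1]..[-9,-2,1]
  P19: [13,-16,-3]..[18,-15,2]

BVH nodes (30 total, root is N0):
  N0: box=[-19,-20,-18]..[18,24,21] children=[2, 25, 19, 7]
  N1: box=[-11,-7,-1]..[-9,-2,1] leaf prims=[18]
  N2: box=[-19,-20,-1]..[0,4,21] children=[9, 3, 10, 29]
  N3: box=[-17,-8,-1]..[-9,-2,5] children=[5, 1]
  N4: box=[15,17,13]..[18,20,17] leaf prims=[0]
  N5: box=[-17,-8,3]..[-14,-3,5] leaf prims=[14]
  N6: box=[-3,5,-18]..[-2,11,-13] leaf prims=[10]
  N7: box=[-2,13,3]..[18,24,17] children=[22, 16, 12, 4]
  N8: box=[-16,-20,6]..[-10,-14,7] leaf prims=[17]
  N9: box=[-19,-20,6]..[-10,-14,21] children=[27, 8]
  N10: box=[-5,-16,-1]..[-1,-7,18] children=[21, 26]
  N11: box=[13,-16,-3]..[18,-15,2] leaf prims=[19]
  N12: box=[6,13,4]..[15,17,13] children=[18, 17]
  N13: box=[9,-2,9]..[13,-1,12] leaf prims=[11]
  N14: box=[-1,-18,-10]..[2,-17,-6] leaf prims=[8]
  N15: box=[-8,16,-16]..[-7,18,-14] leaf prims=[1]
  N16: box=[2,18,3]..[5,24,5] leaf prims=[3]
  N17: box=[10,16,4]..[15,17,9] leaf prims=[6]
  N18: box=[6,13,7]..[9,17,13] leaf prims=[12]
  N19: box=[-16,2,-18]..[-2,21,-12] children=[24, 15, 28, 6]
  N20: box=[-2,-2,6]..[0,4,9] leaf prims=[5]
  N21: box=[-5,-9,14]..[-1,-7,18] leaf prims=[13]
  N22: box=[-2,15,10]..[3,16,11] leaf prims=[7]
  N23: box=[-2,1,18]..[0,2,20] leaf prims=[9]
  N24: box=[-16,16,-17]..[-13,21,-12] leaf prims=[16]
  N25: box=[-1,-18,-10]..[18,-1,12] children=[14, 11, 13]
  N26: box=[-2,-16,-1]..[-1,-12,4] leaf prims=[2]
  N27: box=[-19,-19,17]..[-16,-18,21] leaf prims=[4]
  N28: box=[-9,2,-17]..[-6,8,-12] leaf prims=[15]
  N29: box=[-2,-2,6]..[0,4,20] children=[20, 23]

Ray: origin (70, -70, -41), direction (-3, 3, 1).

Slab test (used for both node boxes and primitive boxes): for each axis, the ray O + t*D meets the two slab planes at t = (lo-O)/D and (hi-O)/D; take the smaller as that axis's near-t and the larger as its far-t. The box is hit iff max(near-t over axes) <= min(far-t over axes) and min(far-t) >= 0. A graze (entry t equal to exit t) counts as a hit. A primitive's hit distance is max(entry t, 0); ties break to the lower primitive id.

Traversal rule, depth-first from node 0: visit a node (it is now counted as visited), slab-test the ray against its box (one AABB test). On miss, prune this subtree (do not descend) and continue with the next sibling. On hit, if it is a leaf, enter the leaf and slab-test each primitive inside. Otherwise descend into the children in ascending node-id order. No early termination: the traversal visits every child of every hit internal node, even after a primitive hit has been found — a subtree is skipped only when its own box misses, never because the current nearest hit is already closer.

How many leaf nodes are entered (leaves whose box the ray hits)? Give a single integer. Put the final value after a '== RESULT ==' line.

Walk:
N0 x:[52/3,89/3] y:[50/3,94/3] z:[23,62] -> hit [23,89/3], descend [2, 7, 19, 25]
  N2 x:[70/3,89/3] y:[50/3,74/3] z:[40,62] -> miss, prune
  N7 x:[52/3,24] y:[83/3,94/3] z:[44,58] -> miss, prune
  N19 x:[24,86/3] y:[24,91/3] z:[23,29] -> hit [24,86/3], descend [6, 15, 24, 28]
    N6 x:[24,73/3] y:[25,27] z:[23,28] -> miss, prune
    N15 x:[77/3,26] y:[86/3,88/3] z:[25,27] -> miss, prune
    N24 x:[83/3,86/3] y:[86/3,91/3] z:[24,29] -> hit [86/3,86/3] leaf, test {P16@t=86/3}
    N28 x:[76/3,79/3] y:[24,26] z:[24,29] -> hit [76/3,26] leaf, test {P15@t=76/3}
  N25 x:[52/3,71/3] y:[52/3,23] z:[31,53] -> miss, prune

Summary -> nodes [0, 2, 7, 19, 6, 15, 24, 28, 25]; box-tests=9; leaf-entries=2; first=P15

== RESULT ==
2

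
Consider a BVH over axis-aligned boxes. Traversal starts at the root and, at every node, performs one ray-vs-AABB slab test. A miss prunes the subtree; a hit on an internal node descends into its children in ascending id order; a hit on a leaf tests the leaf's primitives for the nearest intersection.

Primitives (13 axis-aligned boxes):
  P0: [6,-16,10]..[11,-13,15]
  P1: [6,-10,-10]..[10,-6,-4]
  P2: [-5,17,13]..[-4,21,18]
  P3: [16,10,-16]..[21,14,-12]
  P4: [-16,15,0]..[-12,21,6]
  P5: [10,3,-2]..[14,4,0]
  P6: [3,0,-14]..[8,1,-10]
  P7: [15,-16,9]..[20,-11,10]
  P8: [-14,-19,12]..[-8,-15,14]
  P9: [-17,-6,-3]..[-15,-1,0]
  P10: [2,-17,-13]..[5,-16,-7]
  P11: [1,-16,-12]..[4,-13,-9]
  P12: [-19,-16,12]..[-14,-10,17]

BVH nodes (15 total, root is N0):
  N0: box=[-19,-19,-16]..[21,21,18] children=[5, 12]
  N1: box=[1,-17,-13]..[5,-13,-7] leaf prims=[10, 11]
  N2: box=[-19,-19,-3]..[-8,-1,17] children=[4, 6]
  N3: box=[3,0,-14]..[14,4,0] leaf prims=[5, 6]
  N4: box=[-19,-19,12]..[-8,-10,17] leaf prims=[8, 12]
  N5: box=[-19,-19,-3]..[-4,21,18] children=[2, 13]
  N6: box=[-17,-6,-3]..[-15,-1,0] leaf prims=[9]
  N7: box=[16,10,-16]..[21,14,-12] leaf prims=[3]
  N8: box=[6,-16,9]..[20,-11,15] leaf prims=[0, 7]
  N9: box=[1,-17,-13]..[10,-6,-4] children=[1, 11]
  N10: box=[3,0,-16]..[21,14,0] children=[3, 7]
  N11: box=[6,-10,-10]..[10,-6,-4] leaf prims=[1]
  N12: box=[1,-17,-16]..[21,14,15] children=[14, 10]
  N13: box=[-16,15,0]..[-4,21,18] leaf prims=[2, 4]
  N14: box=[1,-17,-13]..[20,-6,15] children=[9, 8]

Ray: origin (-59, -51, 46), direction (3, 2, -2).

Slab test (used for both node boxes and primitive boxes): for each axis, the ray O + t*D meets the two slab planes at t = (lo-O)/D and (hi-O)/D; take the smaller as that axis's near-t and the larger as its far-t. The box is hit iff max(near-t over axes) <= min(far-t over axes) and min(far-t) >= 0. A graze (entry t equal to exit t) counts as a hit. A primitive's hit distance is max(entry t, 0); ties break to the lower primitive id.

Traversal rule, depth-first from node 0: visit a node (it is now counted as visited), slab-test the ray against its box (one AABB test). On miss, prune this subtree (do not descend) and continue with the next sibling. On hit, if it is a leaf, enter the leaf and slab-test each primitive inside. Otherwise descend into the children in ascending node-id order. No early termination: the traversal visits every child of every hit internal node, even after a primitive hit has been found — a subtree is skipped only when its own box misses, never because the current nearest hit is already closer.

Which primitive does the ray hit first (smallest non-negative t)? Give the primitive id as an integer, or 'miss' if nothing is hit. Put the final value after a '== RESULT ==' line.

Walk:
N0 x:[40/3,80/3] y:[16,36] z:[14,31] -> hit [16,80/3], descend [5, 12]
  N5 x:[40/3,55/3] y:[16,36] z:[14,49/2] -> hit [16,55/3], descend [2, 13]
    N2 x:[40/3,17] y:[16,25] z:[29/2,49/2] -> hit [16,17], descend [4, 6]
      N4 x:[40/3,17] y:[16,41/2] z:[29/2,17] -> hit [16,17] leaf, test {P8@t=16, P12(miss)}
      N6 x:[14,44/3] y:[45/2,25] z:[23,49/2] -> miss, prune
    N13 x:[43/3,55/3] y:[33,36] z:[14,23] -> miss, prune
  N12 x:[20,80/3] y:[17,65/2] z:[31/2,31] -> hit [20,80/3], descend [10, 14]
    N10 x:[62/3,80/3] y:[51/2,65/2] z:[23,31] -> hit [51/2,80/3], descend [3, 7]
      N3 x:[62/3,73/3] y:[51/2,55/2] z:[23,30] -> miss, prune
      N7 x:[25,80/3] y:[61/2,65/2] z:[29,31] -> miss, prune
    N14 x:[20,79/3] y:[17,45/2] z:[31/2,59/2] -> hit [20,45/2], descend [8, 9]
      N8 x:[65/3,79/3] y:[35/2,20] z:[31/2,37/2] -> miss, prune
      N9 x:[20,23] y:[17,45/2] z:[25,59/2] -> miss, prune

Visited [0, 5, 2, 4, 6, 13, 12, 10, 3, 7, 14, 8, 9]. Tests: 13 box, 1 leaf. Nearest: P8.

== RESULT ==
8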